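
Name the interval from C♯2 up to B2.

m7

C to B spans seven letter names (C-D-E-F-G-A-B): a seventh.
At 10 semitones, C#2→B2 falls one short of a major seventh: minor.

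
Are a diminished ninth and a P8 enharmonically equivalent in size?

Yes

Both span 12 semitones: a diminished ninth and a perfect octave are the same chromatic distance.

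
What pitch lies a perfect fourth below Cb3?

The fourth takes the letter from C down to G.
Moving 5 semitones down from Cb3 (the size of a perfect fourth) reaches Gb2.

Gb2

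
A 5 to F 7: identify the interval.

m13

A to F spans six letter names (A-B-C-D-E-F), plus an octave, so the interval is some kind of thirteenth.
At 20 semitones, A5→F7 falls one short of a major thirteenth: minor.
(Equivalently, a compound minor sixth: a minor sixth plus an octave.)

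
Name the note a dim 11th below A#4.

E##3

The eleventh's letter: A down four letter names plus an octave → E.
A diminished eleventh spans 16 semitones, so from A#4 the target pitch is E##3.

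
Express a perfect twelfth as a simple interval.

perfect fifth

Subtracting seven from the interval number removes an octave: 12 − 7 = 5.
Quality carries through unchanged, so the simple form is a perfect fifth.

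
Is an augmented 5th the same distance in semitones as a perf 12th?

No

An augmented fifth spans 8 semitones; a perfect twelfth spans 19 semitones. They differ by 11.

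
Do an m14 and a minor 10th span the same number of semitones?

22 semitones (minor fourteenth) vs 15 semitones (minor tenth): not equal.

No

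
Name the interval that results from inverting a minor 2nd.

Interval numbers invert to sum to nine: 2 + 7 = 9, so a second inverts to a seventh.
The quality also flips — minor becomes major — giving a major seventh.

major seventh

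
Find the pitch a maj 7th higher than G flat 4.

Seven letter names up from G: F.
Moving 11 semitones up from Gb4 (the size of a major seventh) reaches F5.

F 5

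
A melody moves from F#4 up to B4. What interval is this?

F to B spans four letter names (F-G-A-B), so the interval is some kind of fourth.
The perfect fourth spans 5 semitones, and F#4 to B4 is exactly 5 semitones — so this is a perfect fourth.

perfect 4th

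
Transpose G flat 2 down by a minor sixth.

Six letter names down from G: B.
A minor sixth is 8 semitones; 8 semitones down from Gb2 gives Bb1.

B flat 1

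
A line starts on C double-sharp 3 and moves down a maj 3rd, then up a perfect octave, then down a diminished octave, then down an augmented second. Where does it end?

G sharp 2

C##3 down a major third → A#2 (4 semitones).
A#2 up a perfect octave → A#3 (12 semitones).
Down a diminished octave from A#3: A##2 (11 semitones down).
Down an augmented second from A##2: G#2 (3 semitones down).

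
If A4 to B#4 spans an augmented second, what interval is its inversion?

Interval numbers invert to sum to nine: 2 + 7 = 9, so a second inverts to a seventh.
And augmented becomes diminished under inversion, so we get a diminished seventh.

diminished seventh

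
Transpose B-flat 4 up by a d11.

E-double-flat 6

Four letters up from B (plus an octave) reaches E.
A diminished eleventh spans 16 semitones, so from Bb4 the target pitch is Ebb6.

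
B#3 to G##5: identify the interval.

B to G spans six letter names (B-C-D-E-F-G), plus an octave — that makes it a thirteenth of some quality.
The major thirteenth spans 21 semitones, and B#3 to G##5 is exactly 21 semitones — so this is a major thirteenth.
(Equivalently, a compound major sixth: a major sixth plus an octave.)

major thirteenth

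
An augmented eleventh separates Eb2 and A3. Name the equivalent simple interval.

Take out an octave (7 from the number): 11 − 7 = 4.
So an augmented eleventh is an octave plus an augmented fourth. The quality is unchanged.

A4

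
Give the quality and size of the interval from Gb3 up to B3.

augmented third

G to B spans three letter names (G-A-B) — that makes it a third of some quality.
The major third is 4 semitones; here we have 5, one semitone wider: augmented.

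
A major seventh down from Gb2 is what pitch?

The seventh takes the letter from G down to A.
A major seventh is 11 semitones; 11 semitones down from Gb2 gives Abb1.

Abb1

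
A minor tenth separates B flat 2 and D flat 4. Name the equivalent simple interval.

minor third

Take out an octave (7 from the number): 10 − 7 = 3.
That makes a minor tenth a compound minor third — an octave plus a minor third.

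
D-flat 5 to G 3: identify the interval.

diminished 12th

Descending from Db5 to G3 is the same interval as ascending G3 to Db5.
G to D spans five letter names (G-A-B-C-D), plus an octave: a twelfth.
The perfect twelfth is 19 semitones; here we have 18, one semitone narrower: diminished.
(Equivalently, a compound diminished fifth: a diminished fifth plus an octave.)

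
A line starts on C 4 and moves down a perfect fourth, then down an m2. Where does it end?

F sharp 3

Down a perfect fourth from C4: G3 (5 semitones down).
Down a minor second from G3: F#3 (1 semitone down).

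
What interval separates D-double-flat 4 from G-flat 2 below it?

Descending from Dbb4 to Gb2 is the same interval as ascending Gb2 to Dbb4.
G to D spans five letter names (G-A-B-C-D), plus an octave: a twelfth.
Gb2 to Dbb4 spans 18 semitones — one semitone narrower than the perfect twelfth (19) — giving a diminished twelfth.
(Equivalently, a compound diminished fifth: a diminished fifth plus an octave.)

diminished 12th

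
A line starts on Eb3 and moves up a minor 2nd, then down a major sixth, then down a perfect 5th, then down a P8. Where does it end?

Up a minor second from Eb3: Fb3 (1 semitone up).
Fb3 down a major sixth → Abb2 (9 semitones).
A perfect fifth down from Abb2 is Dbb2.
Down a perfect octave from Dbb2: Dbb1 (12 semitones down).

Dbb1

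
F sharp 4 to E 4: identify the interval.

Descending from F#4 to E4 is the same interval as ascending E4 to F#4.
E to F spans two letter names (E-F): a second.
E4 to F#4 is 2 semitones, matching the major second exactly, so the quality is major.

major second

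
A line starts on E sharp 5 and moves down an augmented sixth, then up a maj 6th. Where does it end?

E 5

E#5 down an augmented sixth → G4 (10 semitones).
G4 up a major sixth → E5 (9 semitones).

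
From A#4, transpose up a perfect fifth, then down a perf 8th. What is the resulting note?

A perfect fifth up from A#4 is E#5.
Down a perfect octave from E#5: E#4 (12 semitones down).

E#4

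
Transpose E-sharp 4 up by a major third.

Counting three letter names up from E lands on G.
A major third spans 4 semitones, so from E#4 the target pitch is G##4.

G-double-sharp 4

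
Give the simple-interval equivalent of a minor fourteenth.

minor 7th

Take out an octave (7 from the number): 14 − 7 = 7.
So a minor fourteenth is an octave plus a minor seventh. The quality is unchanged.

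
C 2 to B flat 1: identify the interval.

M2

Descending from C2 to Bb1 is the same interval as ascending Bb1 to C2.
B to C spans two letter names (B-C): a second.
The major second spans 2 semitones, and Bb1 to C2 is exactly 2 semitones — so this is a major second.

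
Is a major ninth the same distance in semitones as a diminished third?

14 semitones (major ninth) vs 2 semitones (diminished third): not equal.

No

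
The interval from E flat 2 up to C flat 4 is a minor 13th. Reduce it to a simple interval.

Subtracting seven from the interval number removes an octave: 13 − 7 = 6.
That makes a minor thirteenth a compound minor sixth — an octave plus a minor sixth.

m6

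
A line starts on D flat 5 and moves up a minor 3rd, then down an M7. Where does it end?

Up a minor third from Db5: Fb5 (3 semitones up).
Down a major seventh from Fb5: Gbb4 (11 semitones down).

G double-flat 4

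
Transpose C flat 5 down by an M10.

Three letters down from C (plus an octave) reaches A.
Moving 16 semitones down from Cb5 (the size of a major tenth) reaches Abb3.

A double-flat 3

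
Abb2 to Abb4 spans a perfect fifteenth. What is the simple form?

Subtracting seven from the interval number removes an octave: 15 − 7 = 8.
So a perfect fifteenth is an octave plus a perfect octave. The quality is unchanged.

P8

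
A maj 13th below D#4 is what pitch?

F#2

Counting six letter names plus an octave down from D lands on F.
Moving 21 semitones down from D#4 (the size of a major thirteenth) reaches F#2.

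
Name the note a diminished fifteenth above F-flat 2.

F-double-flat 4

A fifteenth keeps the letter name F, two octaves up from F.
A diminished fifteenth is 23 semitones; 23 semitones up from Fb2 gives Fbb4.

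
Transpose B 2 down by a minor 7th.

Counting seven letter names down from B lands on C.
A minor seventh is 10 semitones; 10 semitones down from B2 gives C#2.

C-sharp 2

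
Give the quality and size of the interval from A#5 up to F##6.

A to F spans six letter names (A-B-C-D-E-F) — that makes it a sixth of some quality.
A#5 to F##6 is 9 semitones, matching the major sixth exactly, so the quality is major.

major sixth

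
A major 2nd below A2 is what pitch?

The second takes the letter from A down to G.
A major second is 2 semitones; 2 semitones down from A2 gives G2.

G2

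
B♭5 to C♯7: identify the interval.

A9

B to C spans two letter names (B-C), plus an octave — that makes it a ninth of some quality.
The major ninth is 14 semitones; here we have 15, one semitone wider: augmented.
(Equivalently, a compound augmented second: an augmented second plus an octave.)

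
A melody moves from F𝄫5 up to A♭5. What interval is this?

A3

F to A spans three letter names (F-G-A): a third.
Fbb5 to Ab5 spans 5 semitones — one semitone wider than the major third (4) — giving an augmented third.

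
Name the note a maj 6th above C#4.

Six letter names up from C: A.
Moving 9 semitones up from C#4 (the size of a major sixth) reaches A#4.

A#4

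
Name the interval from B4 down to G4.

Descending from B4 to G4 is the same interval as ascending G4 to B4.
G to B spans three letter names (G-A-B) — that makes it a third of some quality.
The major third spans 4 semitones, and G4 to B4 is exactly 4 semitones — so this is a major third.

major third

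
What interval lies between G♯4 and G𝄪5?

augmented octave

G to G is the same letter name, plus an octave: an octave.
The perfect octave is 12 semitones; here we have 13, one semitone wider: augmented.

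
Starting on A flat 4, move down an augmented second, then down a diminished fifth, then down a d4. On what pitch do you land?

G 3

An augmented second down from Ab4 is Gbb4.
Gbb4 down a diminished fifth → Cb4 (6 semitones).
A diminished fourth down from Cb4 is G3.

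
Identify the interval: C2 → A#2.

C to A spans six letter names (C-D-E-F-G-A): a sixth.
The major sixth is 9 semitones; here we have 10, one semitone wider: augmented.

augmented sixth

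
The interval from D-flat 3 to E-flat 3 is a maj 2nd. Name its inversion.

Interval numbers invert to sum to nine: 2 + 7 = 9, so a second inverts to a seventh.
And major becomes minor under inversion, so we get a minor seventh.

minor 7th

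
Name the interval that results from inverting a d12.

First reduce the compound diminished twelfth to its simple form, a diminished fifth.
The rule of nine gives the new number: 9 − 5 = 4, so a fifth becomes a fourth.
And diminished becomes augmented under inversion, so we get an augmented fourth.

augmented 4th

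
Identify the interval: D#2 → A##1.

Descending from D#2 to A##1 is the same interval as ascending A##1 to D#2.
A to D spans four letter names (A-B-C-D), so the interval is some kind of fourth.
A##1 to D#2 spans 4 semitones — one semitone narrower than the perfect fourth (5) — giving a diminished fourth.

d4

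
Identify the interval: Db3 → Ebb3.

D to E spans two letter names (D-E): a second.
A major second would be 2 semitones, but Db3 to Ebb3 is 1 — one semitone narrower, making it a minor second.

m2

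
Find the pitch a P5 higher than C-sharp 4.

G-sharp 4

Counting five letter names up from C lands on G.
A perfect fifth spans 7 semitones, so from C#4 the target pitch is G#4.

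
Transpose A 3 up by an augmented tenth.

The tenth's letter: A up three letter names plus an octave → C.
An augmented tenth spans 17 semitones, so from A3 the target pitch is C##5.

C-double-sharp 5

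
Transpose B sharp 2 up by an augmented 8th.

B double-sharp 3

The letter stays B (same as the start), shifted an octave up.
Moving 13 semitones up from B#2 (the size of an augmented octave) reaches B##3.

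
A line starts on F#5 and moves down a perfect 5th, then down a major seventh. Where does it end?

C4

F#5 down a perfect fifth → B4 (7 semitones).
Down a major seventh from B4: C4 (11 semitones down).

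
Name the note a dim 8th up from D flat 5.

D double-flat 6

For an octave the letter name doesn't change: still D, an octave up.
A diminished octave spans 11 semitones, so from Db5 the target pitch is Dbb6.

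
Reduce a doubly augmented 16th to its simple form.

doubly augmented 2nd

Take out 2 octaves (14 from the number): 16 − 14 = 2.
Quality carries through unchanged, so the simple form is a doubly augmented second.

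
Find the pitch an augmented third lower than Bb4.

Gbb4

Counting three letter names down from B lands on G.
Moving 5 semitones down from Bb4 (the size of an augmented third) reaches Gbb4.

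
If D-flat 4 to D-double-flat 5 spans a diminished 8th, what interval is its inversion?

Inverted interval numbers add to nine, so an octave pairs with a unison (8 + 1 = 9).
Quality inverts too: diminished becomes augmented. That makes the inversion an augmented unison.

A1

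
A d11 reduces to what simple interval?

Subtracting seven from the interval number removes an octave: 11 − 7 = 4.
Quality carries through unchanged, so the simple form is a diminished fourth.

diminished fourth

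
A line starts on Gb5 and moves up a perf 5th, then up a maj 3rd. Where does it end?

A perfect fifth up from Gb5 is Db6.
A major third up from Db6 is F6.

F6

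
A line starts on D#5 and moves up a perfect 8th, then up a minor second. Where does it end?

A perfect octave up from D#5 is D#6.
A minor second up from D#6 is E6.

E6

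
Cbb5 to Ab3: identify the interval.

d10

Descending from Cbb5 to Ab3 is the same interval as ascending Ab3 to Cbb5.
A to C spans three letter names (A-B-C), plus an octave, so the interval is some kind of tenth.
A major tenth would be 16 semitones; Ab3 to Cbb5 is 14, two semitones narrower, so the interval is diminished.
(Equivalently, a compound diminished third: a diminished third plus an octave.)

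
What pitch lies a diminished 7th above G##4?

F#5

The seventh takes the letter from G up to F.
Moving 9 semitones up from G##4 (the size of a diminished seventh) reaches F#5.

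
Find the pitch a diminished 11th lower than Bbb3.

Four letters down from B (plus an octave) reaches F.
A diminished eleventh is 16 semitones; 16 semitones down from Bbb3 gives F2.

F2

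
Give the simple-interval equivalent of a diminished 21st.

diminished 7th

Each octave removed subtracts seven from the number: 21 − 14 = 7.
Quality carries through unchanged, so the simple form is a diminished seventh.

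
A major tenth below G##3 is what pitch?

E#2

Counting three letter names plus an octave down from G lands on E.
A major tenth spans 16 semitones, so from G##3 the target pitch is E#2.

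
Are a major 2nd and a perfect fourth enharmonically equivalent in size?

2 semitones (major second) vs 5 semitones (perfect fourth): not equal.

No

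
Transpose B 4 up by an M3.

Three letter names up from B: D.
Moving 4 semitones up from B4 (the size of a major third) reaches D#5.

D-sharp 5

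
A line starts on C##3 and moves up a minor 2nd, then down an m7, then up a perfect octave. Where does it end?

E#3

Up a minor second from C##3: D#3 (1 semitone up).
A minor seventh down from D#3 is E#2.
A perfect octave up from E#2 is E#3.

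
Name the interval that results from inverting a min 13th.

First reduce the compound minor thirteenth to its simple form, a minor sixth.
Interval numbers invert to sum to nine: 6 + 3 = 9, so a sixth inverts to a third.
Quality inverts too: minor becomes major. That makes the inversion a major third.

M3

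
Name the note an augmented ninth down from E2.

The ninth's letter: E down two letter names plus an octave → D.
An augmented ninth is 15 semitones; 15 semitones down from E2 gives Db1.

Db1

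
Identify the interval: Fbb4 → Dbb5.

major sixth

F to D spans six letter names (F-G-A-B-C-D): a sixth.
Fbb4 to Dbb5 is 9 semitones, matching the major sixth exactly, so the quality is major.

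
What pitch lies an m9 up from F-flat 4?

The ninth's letter: F up two letter names plus an octave → G.
A minor ninth is 13 semitones; 13 semitones up from Fb4 gives Gbb5.

G-double-flat 5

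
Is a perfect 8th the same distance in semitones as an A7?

Both span 12 semitones: a perfect octave and an augmented seventh are the same chromatic distance.

Yes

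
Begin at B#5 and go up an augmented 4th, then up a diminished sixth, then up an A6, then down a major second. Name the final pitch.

B#5 up an augmented fourth → E##6 (6 semitones).
E##6 up a diminished sixth → C#7 (7 semitones).
An augmented sixth up from C#7 is A##7.
A##7 down a major second → G##7 (2 semitones).

G##7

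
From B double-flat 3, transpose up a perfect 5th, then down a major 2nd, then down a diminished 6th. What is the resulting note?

Up a perfect fifth from Bbb3: Fb4 (7 semitones up).
Fb4 down a major second → Ebb4 (2 semitones).
A diminished sixth down from Ebb4 is G3.

G 3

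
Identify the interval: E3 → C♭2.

augmented tenth

Descending from E3 to Cb2 is the same interval as ascending Cb2 to E3.
C to E spans three letter names (C-D-E), plus an octave: a tenth.
Cb2 to E3 spans 17 semitones — one semitone wider than the major tenth (16) — giving an augmented tenth.
(Equivalently, a compound augmented third: an augmented third plus an octave.)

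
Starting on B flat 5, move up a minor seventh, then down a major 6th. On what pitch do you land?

C flat 6

Bb5 up a minor seventh → Ab6 (10 semitones).
Down a major sixth from Ab6: Cb6 (9 semitones down).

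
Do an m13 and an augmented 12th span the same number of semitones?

Yes

A minor thirteenth spans 20 semitones, and an augmented twelfth also spans 20 semitones — they're enharmonic.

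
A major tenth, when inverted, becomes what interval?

minor 6th

First reduce the compound major tenth to its simple form, a major third.
The rule of nine gives the new number: 9 − 3 = 6, so a third becomes a sixth.
And major becomes minor under inversion, so we get a minor sixth.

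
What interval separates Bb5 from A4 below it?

Descending from Bb5 to A4 is the same interval as ascending A4 to Bb5.
A to B spans two letter names (A-B), plus an octave, so the interval is some kind of ninth.
At 13 semitones, A4→Bb5 falls one short of a major ninth: minor.
(Equivalently, a compound minor second: a minor second plus an octave.)

minor ninth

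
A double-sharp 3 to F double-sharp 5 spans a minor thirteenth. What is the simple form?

minor 6th

Take out an octave (7 from the number): 13 − 7 = 6.
That makes a minor thirteenth a compound minor sixth — an octave plus a minor sixth.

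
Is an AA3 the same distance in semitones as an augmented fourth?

A doubly augmented third spans 6 semitones, and an augmented fourth also spans 6 semitones — they're enharmonic.

Yes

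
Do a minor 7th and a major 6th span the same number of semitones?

10 semitones (minor seventh) vs 9 semitones (major sixth): not equal.

No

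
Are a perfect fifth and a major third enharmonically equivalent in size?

7 semitones (perfect fifth) vs 4 semitones (major third): not equal.

No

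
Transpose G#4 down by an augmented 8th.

The letter stays G (same as the start), shifted an octave down.
Moving 13 semitones down from G#4 (the size of an augmented octave) reaches G3.

G3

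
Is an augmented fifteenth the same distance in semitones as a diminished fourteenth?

No

An augmented fifteenth spans 25 semitones; a diminished fourteenth spans 21 semitones. They differ by 4.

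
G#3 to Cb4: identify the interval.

doubly diminished fourth

G to C spans four letter names (G-A-B-C): a fourth.
The perfect fourth is 5 semitones; here we have 3, two semitones narrower: doubly diminished.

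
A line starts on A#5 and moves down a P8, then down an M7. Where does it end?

A#5 down a perfect octave → A#4 (12 semitones).
Down a major seventh from A#4: B3 (11 semitones down).

B3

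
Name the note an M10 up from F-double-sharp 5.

A-double-sharp 6

Three letters up from F (plus an octave) reaches A.
A major tenth is 16 semitones; 16 semitones up from F##5 gives A##6.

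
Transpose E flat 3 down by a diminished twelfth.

Counting five letter names plus an octave down from E lands on A.
Moving 18 semitones down from Eb3 (the size of a diminished twelfth) reaches A1.

A 1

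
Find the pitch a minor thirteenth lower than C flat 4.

Counting six letter names plus an octave down from C lands on E.
A minor thirteenth is 20 semitones; 20 semitones down from Cb4 gives Eb2.

E flat 2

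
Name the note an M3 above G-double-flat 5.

B-double-flat 5

The third takes the letter from G up to B.
A major third spans 4 semitones, so from Gbb5 the target pitch is Bbb5.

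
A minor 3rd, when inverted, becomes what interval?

Interval numbers invert to sum to nine: 3 + 6 = 9, so a third inverts to a sixth.
And minor becomes major under inversion, so we get a major sixth.

M6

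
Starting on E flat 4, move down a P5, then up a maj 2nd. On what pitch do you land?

B flat 3

Down a perfect fifth from Eb4: Ab3 (7 semitones down).
Ab3 up a major second → Bb3 (2 semitones).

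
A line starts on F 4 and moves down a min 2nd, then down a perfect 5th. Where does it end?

A minor second down from F4 is E4.
E4 down a perfect fifth → A3 (7 semitones).

A 3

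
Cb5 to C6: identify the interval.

C to C is the same letter name, plus an octave, so the interval is some kind of octave.
A perfect octave would be 12 semitones; Cb5 to C6 is 13, one semitone wider, so the interval is augmented.

augmented octave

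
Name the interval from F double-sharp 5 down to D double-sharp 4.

minor tenth

Descending from F##5 to D##4 is the same interval as ascending D##4 to F##5.
D to F spans three letter names (D-E-F), plus an octave: a tenth.
A major tenth would be 16 semitones, but D##4 to F##5 is 15 — one semitone narrower, making it a minor tenth.
(Equivalently, a compound minor third: a minor third plus an octave.)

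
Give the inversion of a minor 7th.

The rule of nine gives the new number: 9 − 7 = 2, so a seventh becomes a second.
The quality also flips — minor becomes major — giving a major second.

major second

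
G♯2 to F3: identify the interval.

G to F spans seven letter names (G-A-B-C-D-E-F) — that makes it a seventh of some quality.
The major seventh is 11 semitones; here we have 9, two semitones narrower: diminished.

diminished 7th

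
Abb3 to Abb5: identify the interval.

P15

A to A is the same letter name, plus 2 octaves: a fifteenth.
Counting semitones, Abb3→Abb5 is 24, which is the perfect fifteenth.
(Equivalently, a compound perfect octave: a perfect octave plus an octave.)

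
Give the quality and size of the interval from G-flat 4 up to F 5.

G to F spans seven letter names (G-A-B-C-D-E-F), so the interval is some kind of seventh.
The major seventh spans 11 semitones, and Gb4 to F5 is exactly 11 semitones — so this is a major seventh.

M7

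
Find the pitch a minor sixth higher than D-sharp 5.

B 5

Six letter names up from D: B.
Moving 8 semitones up from D#5 (the size of a minor sixth) reaches B5.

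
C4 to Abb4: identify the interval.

C to A spans six letter names (C-D-E-F-G-A), so the interval is some kind of sixth.
A major sixth would be 9 semitones; C4 to Abb4 is 7, two semitones narrower, so the interval is diminished.

diminished sixth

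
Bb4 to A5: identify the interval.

major seventh

B to A spans seven letter names (B-C-D-E-F-G-A) — that makes it a seventh of some quality.
The major seventh spans 11 semitones, and Bb4 to A5 is exactly 11 semitones — so this is a major seventh.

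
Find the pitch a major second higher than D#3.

Counting two letter names up from D lands on E.
Moving 2 semitones up from D#3 (the size of a major second) reaches E#3.

E#3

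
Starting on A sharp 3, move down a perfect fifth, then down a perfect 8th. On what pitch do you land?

A#3 down a perfect fifth → D#3 (7 semitones).
D#3 down a perfect octave → D#2 (12 semitones).

D sharp 2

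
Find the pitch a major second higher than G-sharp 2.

A-sharp 2

Two letter names up from G: A.
Moving 2 semitones up from G#2 (the size of a major second) reaches A#2.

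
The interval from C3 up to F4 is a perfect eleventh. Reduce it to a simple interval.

Take out an octave (7 from the number): 11 − 7 = 4.
So a perfect eleventh is an octave plus a perfect fourth. The quality is unchanged.

perfect fourth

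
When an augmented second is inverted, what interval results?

diminished 7th

Inverted interval numbers add to nine, so a second pairs with a seventh (2 + 7 = 9).
And augmented becomes diminished under inversion, so we get a diminished seventh.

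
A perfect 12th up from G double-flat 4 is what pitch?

D double-flat 6

Counting five letter names plus an octave up from G lands on D.
Moving 19 semitones up from Gbb4 (the size of a perfect twelfth) reaches Dbb6.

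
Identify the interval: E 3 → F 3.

E to F spans two letter names (E-F): a second.
At 1 semitone, E3→F3 falls one short of a major second: minor.

m2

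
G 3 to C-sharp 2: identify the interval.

diminished 12th

Descending from G3 to C#2 is the same interval as ascending C#2 to G3.
C to G spans five letter names (C-D-E-F-G), plus an octave, so the interval is some kind of twelfth.
A perfect twelfth would be 19 semitones; C#2 to G3 is 18, one semitone narrower, so the interval is diminished.
(Equivalently, a compound diminished fifth: a diminished fifth plus an octave.)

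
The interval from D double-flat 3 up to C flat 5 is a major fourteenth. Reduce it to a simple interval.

Take out an octave (7 from the number): 14 − 7 = 7.
So a major fourteenth is an octave plus a major seventh. The quality is unchanged.

major 7th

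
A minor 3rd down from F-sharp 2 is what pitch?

Counting three letter names down from F lands on D.
A minor third is 3 semitones; 3 semitones down from F#2 gives D#2.

D-sharp 2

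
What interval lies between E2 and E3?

perfect 8th

E to E is the same letter name, plus an octave — that makes it an octave of some quality.
The perfect octave spans 12 semitones, and E2 to E3 is exactly 12 semitones — so this is a perfect octave.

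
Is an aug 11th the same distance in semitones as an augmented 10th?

No

An augmented eleventh spans 18 semitones; an augmented tenth spans 17 semitones. They differ by 1.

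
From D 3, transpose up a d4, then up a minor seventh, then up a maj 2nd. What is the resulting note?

Up a diminished fourth from D3: Gb3 (4 semitones up).
A minor seventh up from Gb3 is Fb4.
Up a major second from Fb4: Gb4 (2 semitones up).

G flat 4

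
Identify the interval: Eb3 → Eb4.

E to E is the same letter name, plus an octave — that makes it an octave of some quality.
Counting semitones, Eb3→Eb4 is 12, which is the perfect octave.

P8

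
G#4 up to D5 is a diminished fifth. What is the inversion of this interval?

augmented fourth

Interval numbers invert to sum to nine: 5 + 4 = 9, so a fifth inverts to a fourth.
And diminished becomes augmented under inversion, so we get an augmented fourth.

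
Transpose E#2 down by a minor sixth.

G##1

Six letter names down from E: G.
A minor sixth is 8 semitones; 8 semitones down from E#2 gives G##1.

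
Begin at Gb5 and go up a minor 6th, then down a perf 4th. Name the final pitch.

A minor sixth up from Gb5 is Ebb6.
Down a perfect fourth from Ebb6: Bbb5 (5 semitones down).

Bbb5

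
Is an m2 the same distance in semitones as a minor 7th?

A minor second spans 1 semitone; a minor seventh spans 10 semitones. They differ by 9.

No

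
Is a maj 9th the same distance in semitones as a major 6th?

No

14 semitones (major ninth) vs 9 semitones (major sixth): not equal.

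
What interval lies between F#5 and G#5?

F to G spans two letter names (F-G), so the interval is some kind of second.
Counting semitones, F#5→G#5 is 2, which is the major second.

major second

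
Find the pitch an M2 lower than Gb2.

Fb2

Counting two letter names down from G lands on F.
Moving 2 semitones down from Gb2 (the size of a major second) reaches Fb2.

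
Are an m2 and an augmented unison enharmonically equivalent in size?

Yes

A minor second = 1 semitone = an augmented unison; enharmonically equal.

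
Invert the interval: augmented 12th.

diminished 4th

First reduce the compound augmented twelfth to its simple form, an augmented fifth.
The rule of nine gives the new number: 9 − 5 = 4, so a fifth becomes a fourth.
Quality inverts too: augmented becomes diminished. That makes the inversion a diminished fourth.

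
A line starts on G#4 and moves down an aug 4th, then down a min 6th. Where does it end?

Down an augmented fourth from G#4: D4 (6 semitones down).
D4 down a minor sixth → F#3 (8 semitones).

F#3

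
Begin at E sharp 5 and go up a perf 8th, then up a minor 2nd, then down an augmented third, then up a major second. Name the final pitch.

Up a perfect octave from E#5: E#6 (12 semitones up).
Up a minor second from E#6: F#6 (1 semitone up).
F#6 down an augmented third → Db6 (5 semitones).
Db6 up a major second → Eb6 (2 semitones).

E flat 6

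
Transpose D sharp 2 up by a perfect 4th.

Four letter names up from D: G.
A perfect fourth spans 5 semitones, so from D#2 the target pitch is G#2.

G sharp 2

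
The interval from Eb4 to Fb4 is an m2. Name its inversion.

Inverted interval numbers add to nine, so a second pairs with a seventh (2 + 7 = 9).
Quality inverts too: minor becomes major. That makes the inversion a major seventh.

major 7th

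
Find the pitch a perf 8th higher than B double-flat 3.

For an octave the letter name doesn't change: still B, an octave up.
A perfect octave is 12 semitones; 12 semitones up from Bbb3 gives Bbb4.

B double-flat 4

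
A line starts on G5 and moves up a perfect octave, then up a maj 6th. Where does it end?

G5 up a perfect octave → G6 (12 semitones).
A major sixth up from G6 is E7.

E7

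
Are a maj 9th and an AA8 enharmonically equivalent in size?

A major ninth = 14 semitones = a doubly augmented octave; enharmonically equal.

Yes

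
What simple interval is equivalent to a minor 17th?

minor 3rd

Subtracting seven from the interval number removes an octave: 17 − 14 = 3.
That makes a minor seventeenth a compound minor third — 2 octaves plus a minor third.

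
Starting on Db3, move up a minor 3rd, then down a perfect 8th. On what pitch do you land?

Up a minor third from Db3: Fb3 (3 semitones up).
A perfect octave down from Fb3 is Fb2.

Fb2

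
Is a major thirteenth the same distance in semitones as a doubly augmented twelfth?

A major thirteenth = 21 semitones = a doubly augmented twelfth; enharmonically equal.

Yes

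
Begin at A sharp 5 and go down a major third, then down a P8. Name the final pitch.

A major third down from A#5 is F#5.
Down a perfect octave from F#5: F#4 (12 semitones down).

F sharp 4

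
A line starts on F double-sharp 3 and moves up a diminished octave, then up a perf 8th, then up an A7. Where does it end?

E double-sharp 6

Up a diminished octave from F##3: F#4 (11 semitones up).
Up a perfect octave from F#4: F#5 (12 semitones up).
F#5 up an augmented seventh → E##6 (12 semitones).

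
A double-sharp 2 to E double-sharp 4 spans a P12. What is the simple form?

perfect fifth

Each octave removed subtracts seven from the number: 12 − 7 = 5.
That makes a perfect twelfth a compound perfect fifth — an octave plus a perfect fifth.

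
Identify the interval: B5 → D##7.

B to D spans three letter names (B-C-D), plus an octave, so the interval is some kind of tenth.
The major tenth is 16 semitones; here we have 17, one semitone wider: augmented.
(Equivalently, a compound augmented third: an augmented third plus an octave.)

A10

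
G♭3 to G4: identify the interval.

augmented 8th

G to G is the same letter name, plus an octave — that makes it an octave of some quality.
The perfect octave is 12 semitones; here we have 13, one semitone wider: augmented.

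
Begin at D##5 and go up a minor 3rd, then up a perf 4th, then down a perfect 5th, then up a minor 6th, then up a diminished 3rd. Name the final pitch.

Eb6

Up a minor third from D##5: F##5 (3 semitones up).
F##5 up a perfect fourth → B#5 (5 semitones).
Down a perfect fifth from B#5: E#5 (7 semitones down).
Up a minor sixth from E#5: C#6 (8 semitones up).
C#6 up a diminished third → Eb6 (2 semitones).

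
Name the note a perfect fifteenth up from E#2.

The letter stays E (same as the start), shifted two octaves up.
Moving 24 semitones up from E#2 (the size of a perfect fifteenth) reaches E#4.

E#4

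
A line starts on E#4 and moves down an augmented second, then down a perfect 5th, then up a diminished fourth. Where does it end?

Cb4

An augmented second down from E#4 is D4.
D4 down a perfect fifth → G3 (7 semitones).
G3 up a diminished fourth → Cb4 (4 semitones).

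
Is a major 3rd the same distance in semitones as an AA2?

Yes

A major third = 4 semitones = a doubly augmented second; enharmonically equal.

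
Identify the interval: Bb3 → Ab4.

minor 7th

B to A spans seven letter names (B-C-D-E-F-G-A): a seventh.
At 10 semitones, Bb3→Ab4 falls one short of a major seventh: minor.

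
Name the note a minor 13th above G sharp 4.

E 6

Six letters up from G (plus an octave) reaches E.
Moving 20 semitones up from G#4 (the size of a minor thirteenth) reaches E6.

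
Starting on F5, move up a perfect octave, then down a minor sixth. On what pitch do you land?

A5

A perfect octave up from F5 is F6.
A minor sixth down from F6 is A5.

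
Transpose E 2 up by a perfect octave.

E 3

For an octave the letter name doesn't change: still E, an octave up.
A perfect octave spans 12 semitones, so from E2 the target pitch is E3.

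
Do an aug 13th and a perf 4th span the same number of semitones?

No

An augmented thirteenth spans 22 semitones; a perfect fourth spans 5 semitones. They differ by 17.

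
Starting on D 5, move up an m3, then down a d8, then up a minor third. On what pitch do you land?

A 4

Up a minor third from D5: F5 (3 semitones up).
F5 down a diminished octave → F#4 (11 semitones).
A minor third up from F#4 is A4.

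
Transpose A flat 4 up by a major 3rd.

C 5

Counting three letter names up from A lands on C.
Moving 4 semitones up from Ab4 (the size of a major third) reaches C5.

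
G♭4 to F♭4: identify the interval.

M2

Descending from Gb4 to Fb4 is the same interval as ascending Fb4 to Gb4.
F to G spans two letter names (F-G): a second.
Counting semitones, Fb4→Gb4 is 2, which is the major second.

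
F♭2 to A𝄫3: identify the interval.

F to A spans three letter names (F-G-A), plus an octave, so the interval is some kind of tenth.
A major tenth would be 16 semitones, but Fb2 to Abb3 is 15 — one semitone narrower, making it a minor tenth.
(Equivalently, a compound minor third: a minor third plus an octave.)

minor 10th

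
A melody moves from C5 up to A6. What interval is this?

C to A spans six letter names (C-D-E-F-G-A), plus an octave, so the interval is some kind of thirteenth.
C5 to A6 is 21 semitones, matching the major thirteenth exactly, so the quality is major.
(Equivalently, a compound major sixth: a major sixth plus an octave.)

major 13th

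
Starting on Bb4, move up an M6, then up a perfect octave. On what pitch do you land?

Up a major sixth from Bb4: G5 (9 semitones up).
Up a perfect octave from G5: G6 (12 semitones up).

G6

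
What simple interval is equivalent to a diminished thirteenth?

Take out an octave (7 from the number): 13 − 7 = 6.
So a diminished thirteenth is an octave plus a diminished sixth. The quality is unchanged.

d6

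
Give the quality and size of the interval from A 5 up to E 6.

A to E spans five letter names (A-B-C-D-E), so the interval is some kind of fifth.
A5 to E6 is 7 semitones, matching the perfect fifth exactly, so the quality is perfect.

perfect fifth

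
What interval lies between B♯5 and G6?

diminished sixth

B to G spans six letter names (B-C-D-E-F-G), so the interval is some kind of sixth.
B#5 to G6 spans 7 semitones — two semitones narrower than the major sixth (9) — giving a diminished sixth.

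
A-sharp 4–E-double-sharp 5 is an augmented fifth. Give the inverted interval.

diminished fourth

Interval numbers invert to sum to nine: 5 + 4 = 9, so a fifth inverts to a fourth.
Quality inverts too: augmented becomes diminished. That makes the inversion a diminished fourth.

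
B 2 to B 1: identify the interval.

Descending from B2 to B1 is the same interval as ascending B1 to B2.
B to B is the same letter name, plus an octave: an octave.
B1 to B2 is 12 semitones, matching the perfect octave exactly, so the quality is perfect.

P8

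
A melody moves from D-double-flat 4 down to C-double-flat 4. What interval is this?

major second

Descending from Dbb4 to Cbb4 is the same interval as ascending Cbb4 to Dbb4.
C to D spans two letter names (C-D): a second.
Counting semitones, Cbb4→Dbb4 is 2, which is the major second.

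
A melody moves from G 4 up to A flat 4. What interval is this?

G to A spans two letter names (G-A), so the interval is some kind of second.
A major second would be 2 semitones, but G4 to Ab4 is 1 — one semitone narrower, making it a minor second.

minor second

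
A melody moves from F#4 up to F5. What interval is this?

F to F is the same letter name, plus an octave — that makes it an octave of some quality.
A perfect octave would be 12 semitones; F#4 to F5 is 11, one semitone narrower, so the interval is diminished.

diminished 8th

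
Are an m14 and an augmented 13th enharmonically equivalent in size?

Yes

A minor fourteenth spans 22 semitones, and an augmented thirteenth also spans 22 semitones — they're enharmonic.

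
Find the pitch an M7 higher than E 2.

The seventh takes the letter from E up to D.
A major seventh is 11 semitones; 11 semitones up from E2 gives D#3.

D sharp 3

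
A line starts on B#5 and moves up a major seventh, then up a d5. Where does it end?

B#5 up a major seventh → A##6 (11 semitones).
Up a diminished fifth from A##6: E#7 (6 semitones up).

E#7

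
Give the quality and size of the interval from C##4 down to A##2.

minor tenth

Descending from C##4 to A##2 is the same interval as ascending A##2 to C##4.
A to C spans three letter names (A-B-C), plus an octave: a tenth.
At 15 semitones, A##2→C##4 falls one short of a major tenth: minor.
(Equivalently, a compound minor third: a minor third plus an octave.)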